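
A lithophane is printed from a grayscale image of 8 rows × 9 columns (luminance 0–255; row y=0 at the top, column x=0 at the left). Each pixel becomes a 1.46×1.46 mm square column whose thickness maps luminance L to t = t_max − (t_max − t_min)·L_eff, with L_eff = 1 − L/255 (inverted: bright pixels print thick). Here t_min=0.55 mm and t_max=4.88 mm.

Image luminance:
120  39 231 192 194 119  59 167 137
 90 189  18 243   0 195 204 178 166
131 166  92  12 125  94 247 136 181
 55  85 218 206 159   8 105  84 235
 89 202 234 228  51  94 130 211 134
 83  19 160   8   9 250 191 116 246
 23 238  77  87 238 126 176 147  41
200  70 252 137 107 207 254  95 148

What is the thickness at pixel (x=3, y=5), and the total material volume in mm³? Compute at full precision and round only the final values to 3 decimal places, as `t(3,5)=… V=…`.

span = t_max - t_min = 4.88 - 0.55 = 4.330
L(3,5) = 8, L_eff = 1 - 8/255 = 0.968627 (inverted)
t(3,5) = 4.88 - 4.330·0.968627 = 0.686
Σt over all 8·9 pixels = 2660807/12750 ≈ 208.6907451
V = pitch²·Σt = 1.46²·2660807/12750 = 444.845

t(3,5)=0.686 V=444.845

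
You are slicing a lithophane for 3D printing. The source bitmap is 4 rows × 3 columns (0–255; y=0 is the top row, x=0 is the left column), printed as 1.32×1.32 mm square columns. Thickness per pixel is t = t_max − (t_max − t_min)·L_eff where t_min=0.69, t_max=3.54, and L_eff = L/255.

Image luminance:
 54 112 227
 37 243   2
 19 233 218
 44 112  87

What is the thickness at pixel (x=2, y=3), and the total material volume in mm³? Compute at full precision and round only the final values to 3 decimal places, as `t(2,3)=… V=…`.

span = t_max - t_min = 3.54 - 0.69 = 2.850
L(2,3) = 87, L_eff = 87/255 = 0.341176
t(2,3) = 3.54 - 2.850·0.341176 = 2.568
Σt over all 4·3 pixels = 11461/425 ≈ 26.9670588
V = pitch²·Σt = 1.32²·11461/425 = 46.987

t(2,3)=2.568 V=46.987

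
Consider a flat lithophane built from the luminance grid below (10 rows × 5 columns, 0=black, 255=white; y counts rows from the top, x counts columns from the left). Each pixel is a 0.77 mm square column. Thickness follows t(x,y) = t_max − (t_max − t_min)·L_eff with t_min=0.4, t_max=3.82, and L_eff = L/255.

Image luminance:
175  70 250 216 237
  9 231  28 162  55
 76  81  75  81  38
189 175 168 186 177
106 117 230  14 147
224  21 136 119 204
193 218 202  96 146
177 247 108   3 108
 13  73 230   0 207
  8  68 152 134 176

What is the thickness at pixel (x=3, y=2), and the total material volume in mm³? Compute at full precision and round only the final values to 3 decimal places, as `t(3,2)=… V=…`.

t(3,2)=2.734 V=61.112

span = t_max - t_min = 3.82 - 0.4 = 3.420
L(3,2) = 81, L_eff = 81/255 = 0.317647
t(3,2) = 3.82 - 3.420·0.317647 = 2.734
Σt over all 10·5 pixels = 219029/2125 ≈ 103.0724706
V = pitch²·Σt = 0.77²·219029/2125 = 61.112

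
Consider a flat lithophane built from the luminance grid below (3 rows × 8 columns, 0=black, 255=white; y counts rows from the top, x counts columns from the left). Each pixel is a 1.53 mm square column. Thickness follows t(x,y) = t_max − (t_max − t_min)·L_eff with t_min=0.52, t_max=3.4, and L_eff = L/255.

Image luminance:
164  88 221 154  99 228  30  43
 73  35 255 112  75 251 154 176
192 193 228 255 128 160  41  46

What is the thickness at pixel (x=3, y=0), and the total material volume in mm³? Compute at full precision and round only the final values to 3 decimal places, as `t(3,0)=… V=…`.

span = t_max - t_min = 3.4 - 0.52 = 2.880
L(3,0) = 154, L_eff = 154/255 = 0.603922
t(3,0) = 3.4 - 2.880·0.603922 = 1.661
Σt over all 3·8 pixels = 91776/2125 ≈ 43.1887059
V = pitch²·Σt = 1.53²·91776/2125 = 101.100

t(3,0)=1.661 V=101.100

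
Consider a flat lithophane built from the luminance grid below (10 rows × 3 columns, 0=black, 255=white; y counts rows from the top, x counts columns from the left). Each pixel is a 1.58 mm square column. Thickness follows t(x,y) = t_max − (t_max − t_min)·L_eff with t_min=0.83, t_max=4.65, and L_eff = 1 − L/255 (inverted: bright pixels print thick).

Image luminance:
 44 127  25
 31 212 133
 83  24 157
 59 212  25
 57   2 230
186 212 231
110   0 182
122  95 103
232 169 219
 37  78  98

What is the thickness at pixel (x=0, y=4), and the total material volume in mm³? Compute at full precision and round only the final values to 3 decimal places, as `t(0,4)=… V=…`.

t(0,4)=1.684 V=192.863

span = t_max - t_min = 4.65 - 0.83 = 3.820
L(0,4) = 57, L_eff = 1 - 57/255 = 0.776471 (inverted)
t(0,4) = 4.65 - 3.820·0.776471 = 1.684
Σt over all 10·3 pixels = 32834/425 ≈ 77.2564706
V = pitch²·Σt = 1.58²·32834/425 = 192.863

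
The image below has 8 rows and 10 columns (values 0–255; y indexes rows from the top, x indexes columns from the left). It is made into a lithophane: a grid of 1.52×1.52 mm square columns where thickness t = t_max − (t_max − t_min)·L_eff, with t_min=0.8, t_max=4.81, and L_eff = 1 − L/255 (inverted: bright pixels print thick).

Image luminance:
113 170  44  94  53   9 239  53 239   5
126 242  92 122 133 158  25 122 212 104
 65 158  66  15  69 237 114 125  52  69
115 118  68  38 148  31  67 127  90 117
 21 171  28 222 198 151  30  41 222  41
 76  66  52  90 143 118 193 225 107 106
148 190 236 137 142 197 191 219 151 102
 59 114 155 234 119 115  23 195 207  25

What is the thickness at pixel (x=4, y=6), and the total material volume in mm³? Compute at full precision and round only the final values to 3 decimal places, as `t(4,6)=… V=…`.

span = t_max - t_min = 4.81 - 0.8 = 4.010
L(4,6) = 142, L_eff = 1 - 142/255 = 0.443137 (inverted)
t(4,6) = 4.81 - 4.010·0.443137 = 3.033
Σt over all 8·10 pixels = 453592/2125 ≈ 213.4550588
V = pitch²·Σt = 1.52²·453592/2125 = 493.167

t(4,6)=3.033 V=493.167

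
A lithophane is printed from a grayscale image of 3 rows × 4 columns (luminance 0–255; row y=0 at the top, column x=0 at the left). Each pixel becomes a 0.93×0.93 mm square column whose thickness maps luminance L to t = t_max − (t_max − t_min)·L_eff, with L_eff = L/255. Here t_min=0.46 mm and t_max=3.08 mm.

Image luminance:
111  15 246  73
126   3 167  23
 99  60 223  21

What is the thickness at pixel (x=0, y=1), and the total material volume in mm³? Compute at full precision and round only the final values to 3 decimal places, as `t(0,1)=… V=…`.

span = t_max - t_min = 3.08 - 0.46 = 2.620
L(0,1) = 126, L_eff = 126/255 = 0.494118
t(0,1) = 3.08 - 2.620·0.494118 = 1.785
Σt over all 3·4 pixels = 106121/4250 ≈ 24.9696471
V = pitch²·Σt = 0.93²·106121/4250 = 21.596

t(0,1)=1.785 V=21.596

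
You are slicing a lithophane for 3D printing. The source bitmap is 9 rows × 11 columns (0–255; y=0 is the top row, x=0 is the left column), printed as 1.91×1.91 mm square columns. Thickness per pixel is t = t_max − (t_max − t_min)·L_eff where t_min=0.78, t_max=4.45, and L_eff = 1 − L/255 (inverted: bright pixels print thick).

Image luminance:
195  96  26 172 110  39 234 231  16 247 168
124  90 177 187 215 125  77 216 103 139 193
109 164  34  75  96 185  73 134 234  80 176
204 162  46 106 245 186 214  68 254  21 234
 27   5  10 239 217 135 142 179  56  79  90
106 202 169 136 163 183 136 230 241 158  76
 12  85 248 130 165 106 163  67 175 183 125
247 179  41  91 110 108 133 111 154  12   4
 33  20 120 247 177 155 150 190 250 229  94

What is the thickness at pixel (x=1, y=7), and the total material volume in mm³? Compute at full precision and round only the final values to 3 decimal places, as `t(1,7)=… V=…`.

t(1,7)=3.356 V=994.343

span = t_max - t_min = 4.45 - 0.78 = 3.670
L(1,7) = 179, L_eff = 1 - 179/255 = 0.298039 (inverted)
t(1,7) = 4.45 - 3.670·0.298039 = 3.356
Σt over all 9·11 pixels = 6950401/25500 ≈ 272.5647451
V = pitch²·Σt = 1.91²·6950401/25500 = 994.343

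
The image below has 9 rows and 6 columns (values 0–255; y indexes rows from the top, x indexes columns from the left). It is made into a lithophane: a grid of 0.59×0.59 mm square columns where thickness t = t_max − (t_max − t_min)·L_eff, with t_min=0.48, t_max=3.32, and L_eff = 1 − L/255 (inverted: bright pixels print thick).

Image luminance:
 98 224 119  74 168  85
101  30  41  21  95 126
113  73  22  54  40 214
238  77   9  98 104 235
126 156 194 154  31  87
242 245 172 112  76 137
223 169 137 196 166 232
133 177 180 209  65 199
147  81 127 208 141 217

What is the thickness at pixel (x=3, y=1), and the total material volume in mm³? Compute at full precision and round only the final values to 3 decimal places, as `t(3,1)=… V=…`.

span = t_max - t_min = 3.32 - 0.48 = 2.840
L(3,1) = 21, L_eff = 1 - 21/255 = 0.917647 (inverted)
t(3,1) = 3.32 - 2.840·0.917647 = 0.714
Σt over all 9·6 pixels = 676298/6375 ≈ 106.0859608
V = pitch²·Σt = 0.59²·676298/6375 = 36.929

t(3,1)=0.714 V=36.929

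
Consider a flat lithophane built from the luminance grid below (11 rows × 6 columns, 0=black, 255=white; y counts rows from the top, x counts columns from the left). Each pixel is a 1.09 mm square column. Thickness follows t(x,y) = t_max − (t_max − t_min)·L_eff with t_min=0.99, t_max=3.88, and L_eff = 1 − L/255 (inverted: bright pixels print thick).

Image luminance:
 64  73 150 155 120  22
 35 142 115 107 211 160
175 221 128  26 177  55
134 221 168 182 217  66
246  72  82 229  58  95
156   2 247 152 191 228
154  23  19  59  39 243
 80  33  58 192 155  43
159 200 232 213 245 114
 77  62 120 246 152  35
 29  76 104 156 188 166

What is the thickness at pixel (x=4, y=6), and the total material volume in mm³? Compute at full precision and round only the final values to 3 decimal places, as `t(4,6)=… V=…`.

span = t_max - t_min = 3.88 - 0.99 = 2.890
L(4,6) = 39, L_eff = 1 - 39/255 = 0.847059 (inverted)
t(4,6) = 3.88 - 2.890·0.847059 = 1.432
Σt over all 11·6 pixels = 60857/375 ≈ 162.2853333
V = pitch²·Σt = 1.09²·60857/375 = 192.811

t(4,6)=1.432 V=192.811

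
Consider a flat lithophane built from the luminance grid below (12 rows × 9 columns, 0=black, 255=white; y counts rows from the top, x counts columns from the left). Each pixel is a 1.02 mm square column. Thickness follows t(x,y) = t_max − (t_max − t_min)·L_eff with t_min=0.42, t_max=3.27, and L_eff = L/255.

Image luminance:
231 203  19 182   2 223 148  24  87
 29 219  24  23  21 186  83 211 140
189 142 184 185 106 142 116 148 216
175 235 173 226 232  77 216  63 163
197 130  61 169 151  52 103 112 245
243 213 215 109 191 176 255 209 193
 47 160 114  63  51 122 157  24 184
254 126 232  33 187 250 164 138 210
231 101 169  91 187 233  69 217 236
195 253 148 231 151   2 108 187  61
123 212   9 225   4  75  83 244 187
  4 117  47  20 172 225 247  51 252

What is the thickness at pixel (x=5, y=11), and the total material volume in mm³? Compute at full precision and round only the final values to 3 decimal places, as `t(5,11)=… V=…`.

span = t_max - t_min = 3.27 - 0.42 = 2.850
L(5,11) = 225, L_eff = 225/255 = 0.882353
t(5,11) = 3.27 - 2.850·0.882353 = 0.755
Σt over all 12·9 pixels = 150561/850 ≈ 177.1305882
V = pitch²·Σt = 1.02²·150561/850 = 184.287

t(5,11)=0.755 V=184.287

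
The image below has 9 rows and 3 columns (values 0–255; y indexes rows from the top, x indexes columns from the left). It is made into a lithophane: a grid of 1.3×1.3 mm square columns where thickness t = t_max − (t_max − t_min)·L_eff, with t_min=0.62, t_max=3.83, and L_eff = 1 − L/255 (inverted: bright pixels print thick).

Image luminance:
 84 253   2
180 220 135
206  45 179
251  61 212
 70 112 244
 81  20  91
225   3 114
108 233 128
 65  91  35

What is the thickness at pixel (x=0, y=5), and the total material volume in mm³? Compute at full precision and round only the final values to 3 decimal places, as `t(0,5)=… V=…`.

t(0,5)=1.640 V=101.644

span = t_max - t_min = 3.83 - 0.62 = 3.210
L(0,5) = 81, L_eff = 1 - 81/255 = 0.682353 (inverted)
t(0,5) = 3.83 - 3.210·0.682353 = 1.640
Σt over all 9·3 pixels = 255613/4250 ≈ 60.1442353
V = pitch²·Σt = 1.3²·255613/4250 = 101.644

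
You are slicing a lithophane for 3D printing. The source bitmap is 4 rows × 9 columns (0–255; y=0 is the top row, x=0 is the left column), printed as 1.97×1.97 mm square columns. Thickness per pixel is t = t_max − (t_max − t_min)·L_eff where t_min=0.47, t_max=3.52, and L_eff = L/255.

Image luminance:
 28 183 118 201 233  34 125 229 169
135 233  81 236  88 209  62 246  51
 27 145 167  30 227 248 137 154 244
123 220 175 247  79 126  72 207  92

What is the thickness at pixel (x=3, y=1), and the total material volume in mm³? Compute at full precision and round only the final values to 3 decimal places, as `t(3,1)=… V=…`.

t(3,1)=0.697 V=242.009

span = t_max - t_min = 3.52 - 0.47 = 3.050
L(3,1) = 236, L_eff = 236/255 = 0.925490
t(3,1) = 3.52 - 3.050·0.925490 = 0.697
Σt over all 4·9 pixels = 318031/5100 ≈ 62.3590196
V = pitch²·Σt = 1.97²·318031/5100 = 242.009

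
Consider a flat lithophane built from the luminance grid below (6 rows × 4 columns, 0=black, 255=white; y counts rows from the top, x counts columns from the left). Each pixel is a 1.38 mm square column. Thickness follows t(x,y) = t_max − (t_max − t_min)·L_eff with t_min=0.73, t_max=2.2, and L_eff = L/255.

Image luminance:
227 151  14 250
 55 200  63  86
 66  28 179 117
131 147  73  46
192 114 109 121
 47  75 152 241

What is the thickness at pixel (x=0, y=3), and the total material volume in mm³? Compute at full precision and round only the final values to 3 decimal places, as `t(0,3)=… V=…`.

t(0,3)=1.445 V=68.891

span = t_max - t_min = 2.2 - 0.73 = 1.470
L(0,3) = 131, L_eff = 131/255 = 0.513725
t(0,3) = 2.2 - 1.470·0.513725 = 1.445
Σt over all 6·4 pixels = 76871/2125 ≈ 36.1745882
V = pitch²·Σt = 1.38²·76871/2125 = 68.891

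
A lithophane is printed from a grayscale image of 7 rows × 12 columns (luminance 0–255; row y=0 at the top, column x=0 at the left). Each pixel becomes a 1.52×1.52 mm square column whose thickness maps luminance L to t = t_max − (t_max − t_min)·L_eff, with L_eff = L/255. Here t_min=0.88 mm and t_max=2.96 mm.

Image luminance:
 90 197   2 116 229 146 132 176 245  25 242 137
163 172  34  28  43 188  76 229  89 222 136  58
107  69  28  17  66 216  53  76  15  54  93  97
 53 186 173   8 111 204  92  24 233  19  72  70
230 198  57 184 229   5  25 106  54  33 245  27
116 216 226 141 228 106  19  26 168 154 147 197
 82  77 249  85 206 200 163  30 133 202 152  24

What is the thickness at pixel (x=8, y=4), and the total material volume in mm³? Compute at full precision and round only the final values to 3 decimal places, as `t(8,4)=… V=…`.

t(8,4)=2.520 V=385.041

span = t_max - t_min = 2.96 - 0.88 = 2.080
L(8,4) = 54, L_eff = 54/255 = 0.211765
t(8,4) = 2.96 - 2.080·0.211765 = 2.520
Σt over all 7·12 pixels = 1062428/6375 ≈ 166.6553725
V = pitch²·Σt = 1.52²·1062428/6375 = 385.041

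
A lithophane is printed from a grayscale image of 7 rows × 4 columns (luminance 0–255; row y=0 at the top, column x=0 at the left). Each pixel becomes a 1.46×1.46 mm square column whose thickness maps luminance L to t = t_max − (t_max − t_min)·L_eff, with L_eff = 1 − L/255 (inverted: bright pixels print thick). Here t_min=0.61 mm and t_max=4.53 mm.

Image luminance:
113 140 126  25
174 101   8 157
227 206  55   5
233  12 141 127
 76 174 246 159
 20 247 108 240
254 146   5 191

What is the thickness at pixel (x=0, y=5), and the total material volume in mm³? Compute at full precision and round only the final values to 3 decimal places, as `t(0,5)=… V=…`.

span = t_max - t_min = 4.53 - 0.61 = 3.920
L(0,5) = 20, L_eff = 1 - 20/255 = 0.921569 (inverted)
t(0,5) = 4.53 - 3.920·0.921569 = 0.917
Σt over all 7·4 pixels = 473053/6375 ≈ 74.2043922
V = pitch²·Σt = 1.46²·473053/6375 = 158.174

t(0,5)=0.917 V=158.174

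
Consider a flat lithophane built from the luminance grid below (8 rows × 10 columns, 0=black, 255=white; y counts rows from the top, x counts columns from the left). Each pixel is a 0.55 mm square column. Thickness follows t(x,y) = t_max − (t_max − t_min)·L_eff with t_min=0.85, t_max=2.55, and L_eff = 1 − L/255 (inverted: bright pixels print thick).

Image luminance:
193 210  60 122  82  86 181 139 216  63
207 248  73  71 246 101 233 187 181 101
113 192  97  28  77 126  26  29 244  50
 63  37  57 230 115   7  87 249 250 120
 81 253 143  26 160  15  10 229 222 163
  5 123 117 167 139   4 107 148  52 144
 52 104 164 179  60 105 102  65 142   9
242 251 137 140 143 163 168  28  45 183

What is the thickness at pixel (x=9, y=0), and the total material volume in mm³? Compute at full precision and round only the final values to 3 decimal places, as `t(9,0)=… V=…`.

span = t_max - t_min = 2.55 - 0.85 = 1.700
L(9,0) = 63, L_eff = 1 - 63/255 = 0.752941 (inverted)
t(9,0) = 2.55 - 1.700·0.752941 = 1.270
Σt over all 8·10 pixels = 134.58
V = pitch²·Σt = 0.55²·134.58 = 40.710

t(9,0)=1.270 V=40.710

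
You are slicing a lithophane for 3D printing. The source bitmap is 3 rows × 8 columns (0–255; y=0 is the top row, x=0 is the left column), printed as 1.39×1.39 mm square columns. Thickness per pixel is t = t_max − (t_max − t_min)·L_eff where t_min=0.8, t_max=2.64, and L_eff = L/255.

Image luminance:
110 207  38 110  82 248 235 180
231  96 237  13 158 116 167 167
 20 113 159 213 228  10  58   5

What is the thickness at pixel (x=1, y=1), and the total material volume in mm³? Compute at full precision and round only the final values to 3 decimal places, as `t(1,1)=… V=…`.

t(1,1)=1.947 V=77.791

span = t_max - t_min = 2.64 - 0.8 = 1.840
L(1,1) = 96, L_eff = 96/255 = 0.376471
t(1,1) = 2.64 - 1.840·0.376471 = 1.947
Σt over all 3·8 pixels = 85558/2125 ≈ 40.2625882
V = pitch²·Σt = 1.39²·85558/2125 = 77.791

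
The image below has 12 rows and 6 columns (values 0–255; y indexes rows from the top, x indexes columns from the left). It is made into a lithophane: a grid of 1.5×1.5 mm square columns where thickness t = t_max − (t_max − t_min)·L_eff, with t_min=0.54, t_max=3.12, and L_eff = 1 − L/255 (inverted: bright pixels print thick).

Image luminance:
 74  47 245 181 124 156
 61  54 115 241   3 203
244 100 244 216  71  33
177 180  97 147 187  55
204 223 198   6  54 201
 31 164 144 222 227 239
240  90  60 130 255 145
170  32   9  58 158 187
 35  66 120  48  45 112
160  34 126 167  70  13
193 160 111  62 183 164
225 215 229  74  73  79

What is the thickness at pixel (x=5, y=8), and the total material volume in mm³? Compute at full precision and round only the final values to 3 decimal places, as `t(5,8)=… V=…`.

span = t_max - t_min = 3.12 - 0.54 = 2.580
L(5,8) = 112, L_eff = 1 - 112/255 = 0.560784 (inverted)
t(5,8) = 3.12 - 2.580·0.560784 = 1.673
Σt over all 12·6 pixels = 286139/2125 ≈ 134.6536471
V = pitch²·Σt = 1.5²·286139/2125 = 302.971

t(5,8)=1.673 V=302.971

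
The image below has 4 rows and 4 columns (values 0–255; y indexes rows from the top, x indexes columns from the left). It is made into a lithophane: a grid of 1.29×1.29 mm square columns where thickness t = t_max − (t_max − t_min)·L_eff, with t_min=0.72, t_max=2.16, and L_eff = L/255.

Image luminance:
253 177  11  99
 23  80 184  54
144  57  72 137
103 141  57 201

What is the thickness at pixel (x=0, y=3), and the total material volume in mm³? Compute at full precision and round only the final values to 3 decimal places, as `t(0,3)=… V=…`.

span = t_max - t_min = 2.16 - 0.72 = 1.440
L(0,3) = 103, L_eff = 103/255 = 0.403922
t(0,3) = 2.16 - 1.440·0.403922 = 1.578
Σt over all 4·4 pixels = 51924/2125 ≈ 24.4348235
V = pitch²·Σt = 1.29²·51924/2125 = 40.662

t(0,3)=1.578 V=40.662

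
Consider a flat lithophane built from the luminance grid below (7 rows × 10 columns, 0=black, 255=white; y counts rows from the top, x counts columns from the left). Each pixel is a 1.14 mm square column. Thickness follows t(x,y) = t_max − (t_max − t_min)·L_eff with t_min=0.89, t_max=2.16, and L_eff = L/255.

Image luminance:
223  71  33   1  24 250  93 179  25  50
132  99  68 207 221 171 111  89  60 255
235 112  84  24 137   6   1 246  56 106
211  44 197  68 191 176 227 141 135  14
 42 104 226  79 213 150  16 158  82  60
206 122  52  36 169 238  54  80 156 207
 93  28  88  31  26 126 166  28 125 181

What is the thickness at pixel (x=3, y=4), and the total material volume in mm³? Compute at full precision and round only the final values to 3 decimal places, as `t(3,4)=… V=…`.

t(3,4)=1.767 V=143.975

span = t_max - t_min = 2.16 - 0.89 = 1.270
L(3,4) = 79, L_eff = 79/255 = 0.309804
t(3,4) = 2.16 - 1.270·0.309804 = 1.767
Σt over all 7·10 pixels = 188333/1700 ≈ 110.7841176
V = pitch²·Σt = 1.14²·188333/1700 = 143.975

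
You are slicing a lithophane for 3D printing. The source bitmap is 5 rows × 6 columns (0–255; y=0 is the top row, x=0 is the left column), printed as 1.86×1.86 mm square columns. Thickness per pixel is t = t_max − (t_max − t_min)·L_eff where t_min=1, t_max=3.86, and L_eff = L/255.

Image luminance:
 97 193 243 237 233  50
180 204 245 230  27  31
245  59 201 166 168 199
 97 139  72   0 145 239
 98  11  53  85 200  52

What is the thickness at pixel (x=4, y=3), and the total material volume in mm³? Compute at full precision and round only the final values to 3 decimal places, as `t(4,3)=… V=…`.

t(4,3)=2.234 V=237.693

span = t_max - t_min = 3.86 - 1 = 2.860
L(4,3) = 145, L_eff = 145/255 = 0.568627
t(4,3) = 3.86 - 2.860·0.568627 = 2.234
Σt over all 5·6 pixels = 51529/750 ≈ 68.7053333
V = pitch²·Σt = 1.86²·51529/750 = 237.693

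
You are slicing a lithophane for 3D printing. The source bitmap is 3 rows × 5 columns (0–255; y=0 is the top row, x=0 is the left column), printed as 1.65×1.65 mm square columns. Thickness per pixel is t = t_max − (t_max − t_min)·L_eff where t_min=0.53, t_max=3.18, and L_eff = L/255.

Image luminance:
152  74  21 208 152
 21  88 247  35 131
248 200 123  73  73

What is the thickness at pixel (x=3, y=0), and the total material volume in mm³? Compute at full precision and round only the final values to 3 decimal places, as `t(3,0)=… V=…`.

t(3,0)=1.018 V=77.635

span = t_max - t_min = 3.18 - 0.53 = 2.650
L(3,0) = 208, L_eff = 208/255 = 0.815686
t(3,0) = 3.18 - 2.650·0.815686 = 1.018
Σt over all 3·5 pixels = 36358/1275 ≈ 28.5160784
V = pitch²·Σt = 1.65²·36358/1275 = 77.635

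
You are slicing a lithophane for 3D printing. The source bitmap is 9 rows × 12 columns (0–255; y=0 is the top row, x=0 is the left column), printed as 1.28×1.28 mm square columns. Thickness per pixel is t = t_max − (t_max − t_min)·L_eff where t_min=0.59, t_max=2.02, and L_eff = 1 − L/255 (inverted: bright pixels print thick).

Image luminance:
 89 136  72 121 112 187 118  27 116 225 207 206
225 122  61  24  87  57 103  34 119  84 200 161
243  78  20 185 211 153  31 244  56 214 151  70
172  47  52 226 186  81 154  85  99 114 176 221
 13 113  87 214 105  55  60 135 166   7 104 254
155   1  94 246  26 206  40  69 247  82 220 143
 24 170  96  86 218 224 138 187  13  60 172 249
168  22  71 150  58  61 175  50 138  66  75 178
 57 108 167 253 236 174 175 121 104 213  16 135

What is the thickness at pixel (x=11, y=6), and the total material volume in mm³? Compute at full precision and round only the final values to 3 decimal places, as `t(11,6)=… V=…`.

span = t_max - t_min = 2.02 - 0.59 = 1.430
L(11,6) = 249, L_eff = 1 - 249/255 = 0.023529 (inverted)
t(11,6) = 2.02 - 1.430·0.023529 = 1.986
Σt over all 9·12 pixels = 892844/6375 ≈ 140.0539608
V = pitch²·Σt = 1.28²·892844/6375 = 229.464

t(11,6)=1.986 V=229.464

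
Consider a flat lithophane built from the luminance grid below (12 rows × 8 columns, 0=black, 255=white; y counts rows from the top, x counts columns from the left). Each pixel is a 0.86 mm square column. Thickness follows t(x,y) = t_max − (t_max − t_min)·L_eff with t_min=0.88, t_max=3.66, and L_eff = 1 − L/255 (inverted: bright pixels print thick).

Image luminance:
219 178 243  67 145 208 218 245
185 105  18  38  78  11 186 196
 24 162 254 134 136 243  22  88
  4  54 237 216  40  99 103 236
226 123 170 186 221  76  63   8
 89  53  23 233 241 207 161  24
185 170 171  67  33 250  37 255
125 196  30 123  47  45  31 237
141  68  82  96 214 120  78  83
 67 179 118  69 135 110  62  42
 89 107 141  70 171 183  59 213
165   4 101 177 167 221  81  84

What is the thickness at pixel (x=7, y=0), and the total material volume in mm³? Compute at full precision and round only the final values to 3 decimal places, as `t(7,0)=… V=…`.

span = t_max - t_min = 3.66 - 0.88 = 2.780
L(7,0) = 245, L_eff = 1 - 245/255 = 0.039216 (inverted)
t(7,0) = 3.66 - 2.780·0.039216 = 3.551
Σt over all 12·8 pixels = 36963/170 ≈ 217.4294118
V = pitch²·Σt = 0.86²·36963/170 = 160.811

t(7,0)=3.551 V=160.811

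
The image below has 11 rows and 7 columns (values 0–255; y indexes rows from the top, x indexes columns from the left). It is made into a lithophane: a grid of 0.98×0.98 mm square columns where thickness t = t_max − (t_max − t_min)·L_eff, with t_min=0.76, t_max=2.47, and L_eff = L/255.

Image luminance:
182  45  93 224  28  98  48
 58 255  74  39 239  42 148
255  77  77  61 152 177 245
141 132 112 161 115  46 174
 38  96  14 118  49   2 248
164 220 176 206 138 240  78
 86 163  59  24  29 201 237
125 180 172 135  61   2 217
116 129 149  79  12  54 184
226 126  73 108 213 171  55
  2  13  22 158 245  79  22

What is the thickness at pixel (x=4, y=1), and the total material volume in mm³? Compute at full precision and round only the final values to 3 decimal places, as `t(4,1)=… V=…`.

t(4,1)=0.867 V=123.330

span = t_max - t_min = 2.47 - 0.76 = 1.710
L(4,1) = 239, L_eff = 239/255 = 0.937255
t(4,1) = 2.47 - 1.710·0.937255 = 0.867
Σt over all 11·7 pixels = 1091531/8500 ≈ 128.4154118
V = pitch²·Σt = 0.98²·1091531/8500 = 123.330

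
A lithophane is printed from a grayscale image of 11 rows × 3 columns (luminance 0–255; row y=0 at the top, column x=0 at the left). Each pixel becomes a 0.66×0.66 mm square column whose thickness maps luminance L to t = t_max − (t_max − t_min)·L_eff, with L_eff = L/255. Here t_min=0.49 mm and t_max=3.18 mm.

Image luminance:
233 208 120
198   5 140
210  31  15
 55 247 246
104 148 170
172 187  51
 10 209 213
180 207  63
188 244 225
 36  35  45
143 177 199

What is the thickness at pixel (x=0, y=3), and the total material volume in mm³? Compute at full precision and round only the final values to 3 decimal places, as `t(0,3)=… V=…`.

span = t_max - t_min = 3.18 - 0.49 = 2.690
L(0,3) = 55, L_eff = 55/255 = 0.215686
t(0,3) = 3.18 - 2.690·0.215686 = 2.600
Σt over all 11·3 pixels = 351976/6375 ≈ 55.2119216
V = pitch²·Σt = 0.66²·351976/6375 = 24.050

t(0,3)=2.600 V=24.050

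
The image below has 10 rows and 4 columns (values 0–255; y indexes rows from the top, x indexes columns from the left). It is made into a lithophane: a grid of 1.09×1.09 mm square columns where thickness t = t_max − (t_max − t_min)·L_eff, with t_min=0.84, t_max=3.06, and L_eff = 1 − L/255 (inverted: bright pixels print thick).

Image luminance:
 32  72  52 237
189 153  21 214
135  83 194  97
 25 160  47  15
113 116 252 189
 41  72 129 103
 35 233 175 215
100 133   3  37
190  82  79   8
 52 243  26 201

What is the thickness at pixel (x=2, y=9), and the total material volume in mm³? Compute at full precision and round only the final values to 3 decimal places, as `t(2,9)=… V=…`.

span = t_max - t_min = 3.06 - 0.84 = 2.220
L(2,9) = 26, L_eff = 1 - 26/255 = 0.898039 (inverted)
t(2,9) = 3.06 - 2.220·0.898039 = 1.066
Σt over all 10·4 pixels = 311261/4250 ≈ 73.2378824
V = pitch²·Σt = 1.09²·311261/4250 = 87.014

t(2,9)=1.066 V=87.014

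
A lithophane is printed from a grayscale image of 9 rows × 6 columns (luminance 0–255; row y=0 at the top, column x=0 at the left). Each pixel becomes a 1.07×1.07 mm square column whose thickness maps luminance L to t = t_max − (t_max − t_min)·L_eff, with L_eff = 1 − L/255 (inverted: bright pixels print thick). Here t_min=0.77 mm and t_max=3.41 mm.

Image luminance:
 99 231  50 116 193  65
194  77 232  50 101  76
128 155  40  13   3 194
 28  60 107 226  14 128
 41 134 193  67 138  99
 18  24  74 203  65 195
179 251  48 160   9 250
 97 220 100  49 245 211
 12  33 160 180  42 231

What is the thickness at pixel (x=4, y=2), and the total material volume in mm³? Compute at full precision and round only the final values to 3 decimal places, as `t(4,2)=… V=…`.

span = t_max - t_min = 3.41 - 0.77 = 2.640
L(4,2) = 3, L_eff = 1 - 3/255 = 0.988235 (inverted)
t(4,2) = 3.41 - 2.640·0.988235 = 0.801
Σt over all 9·6 pixels = 454267/4250 ≈ 106.8863529
V = pitch²·Σt = 1.07²·454267/4250 = 122.374

t(4,2)=0.801 V=122.374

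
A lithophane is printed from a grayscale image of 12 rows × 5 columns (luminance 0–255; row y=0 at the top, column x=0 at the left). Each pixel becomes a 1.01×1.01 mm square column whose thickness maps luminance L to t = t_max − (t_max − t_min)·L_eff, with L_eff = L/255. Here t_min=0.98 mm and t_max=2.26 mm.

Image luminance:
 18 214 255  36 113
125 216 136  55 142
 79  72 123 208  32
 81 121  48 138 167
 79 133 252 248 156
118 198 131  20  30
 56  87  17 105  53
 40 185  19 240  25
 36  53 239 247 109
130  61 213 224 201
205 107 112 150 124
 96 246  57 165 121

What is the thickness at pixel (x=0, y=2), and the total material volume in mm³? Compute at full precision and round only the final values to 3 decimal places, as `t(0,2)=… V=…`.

span = t_max - t_min = 2.26 - 0.98 = 1.280
L(0,2) = 79, L_eff = 79/255 = 0.309804
t(0,2) = 2.26 - 1.280·0.309804 = 1.863
Σt over all 12·5 pixels = 208502/2125 ≈ 98.1185882
V = pitch²·Σt = 1.01²·208502/2125 = 100.091

t(0,2)=1.863 V=100.091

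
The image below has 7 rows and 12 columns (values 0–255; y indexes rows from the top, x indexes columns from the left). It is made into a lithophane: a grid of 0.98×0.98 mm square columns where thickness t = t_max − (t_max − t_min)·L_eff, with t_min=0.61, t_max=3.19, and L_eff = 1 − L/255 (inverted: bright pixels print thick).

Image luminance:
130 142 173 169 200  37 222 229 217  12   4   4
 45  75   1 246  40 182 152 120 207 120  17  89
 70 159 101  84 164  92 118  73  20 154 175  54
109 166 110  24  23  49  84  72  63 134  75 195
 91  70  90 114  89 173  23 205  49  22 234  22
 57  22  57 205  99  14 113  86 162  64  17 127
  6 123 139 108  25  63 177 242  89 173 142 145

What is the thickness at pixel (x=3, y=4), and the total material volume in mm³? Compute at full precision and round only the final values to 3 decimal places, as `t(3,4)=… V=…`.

span = t_max - t_min = 3.19 - 0.61 = 2.580
L(3,4) = 114, L_eff = 1 - 114/255 = 0.552941 (inverted)
t(3,4) = 3.19 - 2.580·0.552941 = 1.763
Σt over all 7·12 pixels = 298902/2125 ≈ 140.6597647
V = pitch²·Σt = 0.98²·298902/2125 = 135.090

t(3,4)=1.763 V=135.090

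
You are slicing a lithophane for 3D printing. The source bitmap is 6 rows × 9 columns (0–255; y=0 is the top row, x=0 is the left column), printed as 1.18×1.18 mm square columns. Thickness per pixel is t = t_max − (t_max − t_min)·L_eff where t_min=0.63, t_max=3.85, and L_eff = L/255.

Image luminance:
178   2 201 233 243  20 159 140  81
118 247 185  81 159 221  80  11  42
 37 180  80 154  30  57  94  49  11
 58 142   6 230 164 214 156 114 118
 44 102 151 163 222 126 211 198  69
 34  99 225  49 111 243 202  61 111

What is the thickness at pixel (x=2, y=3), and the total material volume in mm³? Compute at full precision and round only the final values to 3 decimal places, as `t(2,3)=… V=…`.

span = t_max - t_min = 3.85 - 0.63 = 3.220
L(2,3) = 6, L_eff = 6/255 = 0.023529
t(2,3) = 3.85 - 3.220·0.023529 = 3.774
Σt over all 6·9 pixels = 1569449/12750 ≈ 123.0940392
V = pitch²·Σt = 1.18²·1569449/12750 = 171.396

t(2,3)=3.774 V=171.396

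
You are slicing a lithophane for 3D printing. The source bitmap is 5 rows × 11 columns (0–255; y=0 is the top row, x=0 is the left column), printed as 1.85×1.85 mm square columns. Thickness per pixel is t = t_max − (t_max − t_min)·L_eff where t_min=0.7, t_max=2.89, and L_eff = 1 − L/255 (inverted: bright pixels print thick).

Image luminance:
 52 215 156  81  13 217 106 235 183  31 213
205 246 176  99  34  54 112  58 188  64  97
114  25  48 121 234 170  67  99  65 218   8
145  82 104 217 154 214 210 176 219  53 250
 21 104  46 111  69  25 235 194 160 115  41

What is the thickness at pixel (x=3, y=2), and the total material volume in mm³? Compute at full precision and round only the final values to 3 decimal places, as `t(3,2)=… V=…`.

span = t_max - t_min = 2.89 - 0.7 = 2.190
L(3,2) = 121, L_eff = 1 - 121/255 = 0.525490 (inverted)
t(3,2) = 2.89 - 2.190·0.525490 = 1.739
Σt over all 5·11 pixels = 834527/8500 ≈ 98.1796471
V = pitch²·Σt = 1.85²·834527/8500 = 336.020

t(3,2)=1.739 V=336.020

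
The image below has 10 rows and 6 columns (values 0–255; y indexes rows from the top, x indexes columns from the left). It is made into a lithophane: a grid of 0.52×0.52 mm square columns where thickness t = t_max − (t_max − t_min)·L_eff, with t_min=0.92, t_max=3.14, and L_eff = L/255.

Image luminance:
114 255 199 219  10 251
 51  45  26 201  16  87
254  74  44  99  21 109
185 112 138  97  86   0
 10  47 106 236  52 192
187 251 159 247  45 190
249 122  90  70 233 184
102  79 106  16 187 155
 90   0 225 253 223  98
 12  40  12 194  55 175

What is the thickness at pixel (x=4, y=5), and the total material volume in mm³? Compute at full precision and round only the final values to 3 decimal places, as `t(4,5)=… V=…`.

span = t_max - t_min = 3.14 - 0.92 = 2.220
L(4,5) = 45, L_eff = 45/255 = 0.176471
t(4,5) = 3.14 - 2.220·0.176471 = 2.748
Σt over all 10·6 pixels = 105491/850 ≈ 124.1070588
V = pitch²·Σt = 0.52²·105491/850 = 33.559

t(4,5)=2.748 V=33.559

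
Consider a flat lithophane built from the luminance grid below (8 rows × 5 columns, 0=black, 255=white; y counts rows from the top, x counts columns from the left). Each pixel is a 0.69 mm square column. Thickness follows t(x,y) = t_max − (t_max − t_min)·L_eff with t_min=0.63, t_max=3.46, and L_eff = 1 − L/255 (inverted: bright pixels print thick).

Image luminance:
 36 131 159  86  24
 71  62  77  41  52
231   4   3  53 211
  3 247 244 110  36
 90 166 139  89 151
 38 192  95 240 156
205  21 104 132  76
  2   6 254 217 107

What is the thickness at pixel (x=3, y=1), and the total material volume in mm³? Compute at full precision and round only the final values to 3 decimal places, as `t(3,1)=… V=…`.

span = t_max - t_min = 3.46 - 0.63 = 2.830
L(3,1) = 41, L_eff = 1 - 41/255 = 0.839216 (inverted)
t(3,1) = 3.46 - 2.830·0.839216 = 1.085
Σt over all 8·5 pixels = 1876763/25500 ≈ 73.5985490
V = pitch²·Σt = 0.69²·1876763/25500 = 35.040

t(3,1)=1.085 V=35.040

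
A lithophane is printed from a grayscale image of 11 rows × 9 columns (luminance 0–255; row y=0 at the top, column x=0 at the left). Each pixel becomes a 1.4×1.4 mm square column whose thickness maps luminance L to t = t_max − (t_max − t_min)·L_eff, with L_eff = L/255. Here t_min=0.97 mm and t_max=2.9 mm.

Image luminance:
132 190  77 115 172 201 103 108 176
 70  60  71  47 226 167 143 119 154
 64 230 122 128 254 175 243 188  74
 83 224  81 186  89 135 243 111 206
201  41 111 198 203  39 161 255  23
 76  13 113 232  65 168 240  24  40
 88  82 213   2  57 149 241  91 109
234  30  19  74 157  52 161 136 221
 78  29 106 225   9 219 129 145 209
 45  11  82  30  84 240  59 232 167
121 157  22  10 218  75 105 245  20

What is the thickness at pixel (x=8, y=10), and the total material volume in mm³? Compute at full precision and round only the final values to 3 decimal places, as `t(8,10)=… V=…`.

t(8,10)=2.749 V=376.424

span = t_max - t_min = 2.9 - 0.97 = 1.930
L(8,10) = 20, L_eff = 20/255 = 0.078431
t(8,10) = 2.9 - 1.930·0.078431 = 2.749
Σt over all 11·9 pixels = 408113/2125 ≈ 192.0531765
V = pitch²·Σt = 1.4²·408113/2125 = 376.424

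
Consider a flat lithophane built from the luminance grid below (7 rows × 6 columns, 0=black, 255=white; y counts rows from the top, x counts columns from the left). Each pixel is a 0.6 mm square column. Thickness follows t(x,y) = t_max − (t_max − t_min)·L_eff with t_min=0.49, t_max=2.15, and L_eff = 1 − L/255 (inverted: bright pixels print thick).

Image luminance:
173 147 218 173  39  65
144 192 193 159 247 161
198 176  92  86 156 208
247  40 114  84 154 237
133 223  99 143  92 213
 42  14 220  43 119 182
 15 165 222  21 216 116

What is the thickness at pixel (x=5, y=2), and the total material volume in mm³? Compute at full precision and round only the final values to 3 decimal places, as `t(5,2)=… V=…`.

span = t_max - t_min = 2.15 - 0.49 = 1.660
L(5,2) = 208, L_eff = 1 - 208/255 = 0.184314 (inverted)
t(5,2) = 2.15 - 1.660·0.184314 = 1.844
Σt over all 7·6 pixels = 379409/6375 ≈ 59.5151373
V = pitch²·Σt = 0.6²·379409/6375 = 21.425

t(5,2)=1.844 V=21.425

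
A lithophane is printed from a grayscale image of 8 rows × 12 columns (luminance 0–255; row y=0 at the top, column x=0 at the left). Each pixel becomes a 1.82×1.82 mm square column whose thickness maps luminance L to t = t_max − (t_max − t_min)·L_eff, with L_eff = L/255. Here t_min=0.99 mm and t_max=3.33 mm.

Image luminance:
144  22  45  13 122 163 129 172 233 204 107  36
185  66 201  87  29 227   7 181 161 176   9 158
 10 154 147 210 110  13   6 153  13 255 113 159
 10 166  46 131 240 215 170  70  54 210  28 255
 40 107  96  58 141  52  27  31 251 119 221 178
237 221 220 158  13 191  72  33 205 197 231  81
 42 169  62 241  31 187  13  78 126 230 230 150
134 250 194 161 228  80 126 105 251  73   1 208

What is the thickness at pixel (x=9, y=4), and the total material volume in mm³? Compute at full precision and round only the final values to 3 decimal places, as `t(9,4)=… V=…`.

t(9,4)=2.238 V=683.060

span = t_max - t_min = 3.33 - 0.99 = 2.340
L(9,4) = 119, L_eff = 119/255 = 0.466667
t(9,4) = 3.33 - 2.340·0.466667 = 2.238
Σt over all 8·12 pixels = 175281/850 ≈ 206.2129412
V = pitch²·Σt = 1.82²·175281/850 = 683.060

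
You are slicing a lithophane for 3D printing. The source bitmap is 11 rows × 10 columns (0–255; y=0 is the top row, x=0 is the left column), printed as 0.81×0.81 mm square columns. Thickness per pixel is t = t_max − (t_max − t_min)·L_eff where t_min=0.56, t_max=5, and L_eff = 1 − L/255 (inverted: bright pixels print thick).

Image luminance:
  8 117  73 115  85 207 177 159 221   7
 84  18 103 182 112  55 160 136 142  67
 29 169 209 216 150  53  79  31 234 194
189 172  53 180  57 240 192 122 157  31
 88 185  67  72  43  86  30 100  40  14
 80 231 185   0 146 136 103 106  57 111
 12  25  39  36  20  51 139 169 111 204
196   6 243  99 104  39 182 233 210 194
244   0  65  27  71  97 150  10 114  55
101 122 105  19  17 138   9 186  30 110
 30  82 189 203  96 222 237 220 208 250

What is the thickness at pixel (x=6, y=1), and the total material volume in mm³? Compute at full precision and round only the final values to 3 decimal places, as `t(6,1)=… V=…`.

t(6,1)=3.346 V=184.174

span = t_max - t_min = 5 - 0.56 = 4.440
L(6,1) = 160, L_eff = 1 - 160/255 = 0.372549 (inverted)
t(6,1) = 5 - 4.440·0.372549 = 3.346
Σt over all 11·10 pixels = 596508/2125 ≈ 280.7096471
V = pitch²·Σt = 0.81²·596508/2125 = 184.174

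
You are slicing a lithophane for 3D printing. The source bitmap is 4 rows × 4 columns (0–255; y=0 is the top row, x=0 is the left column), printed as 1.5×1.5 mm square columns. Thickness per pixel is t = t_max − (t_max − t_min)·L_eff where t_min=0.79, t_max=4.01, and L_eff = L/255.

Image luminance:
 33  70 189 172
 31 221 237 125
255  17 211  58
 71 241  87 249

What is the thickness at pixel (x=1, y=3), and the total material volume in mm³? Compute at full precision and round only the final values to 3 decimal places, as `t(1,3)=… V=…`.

span = t_max - t_min = 4.01 - 0.79 = 3.220
L(1,3) = 241, L_eff = 241/255 = 0.945098
t(1,3) = 4.01 - 3.220·0.945098 = 0.967
Σt over all 4·4 pixels = 453053/12750 ≈ 35.5335686
V = pitch²·Σt = 1.5²·453053/12750 = 79.951

t(1,3)=0.967 V=79.951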